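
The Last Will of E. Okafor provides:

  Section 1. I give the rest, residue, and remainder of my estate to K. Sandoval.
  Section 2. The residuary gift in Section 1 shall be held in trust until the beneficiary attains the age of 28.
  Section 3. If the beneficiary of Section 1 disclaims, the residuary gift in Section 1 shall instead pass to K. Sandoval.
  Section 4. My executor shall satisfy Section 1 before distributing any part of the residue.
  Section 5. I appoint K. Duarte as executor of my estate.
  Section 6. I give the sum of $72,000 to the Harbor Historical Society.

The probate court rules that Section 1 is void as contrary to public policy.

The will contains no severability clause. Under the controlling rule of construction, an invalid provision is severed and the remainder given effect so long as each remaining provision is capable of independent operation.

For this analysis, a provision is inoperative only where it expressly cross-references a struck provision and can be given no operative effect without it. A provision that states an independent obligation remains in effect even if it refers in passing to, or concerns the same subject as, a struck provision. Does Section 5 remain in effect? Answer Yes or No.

Yes

Section 1 is struck. Section 2 operates only by reference to Section 1, so it falls with Section 1. Section 3 operates only by reference to Section 1, so it falls with Section 1. Section 4 merely fixes the priority direction for Section 1; with Section 1 gone it has nothing to operate on and falls away. Under the stated default rule, only provisions that cannot operate independently fall away; the rest are enforced. That leaves Section 5 and Section 6 in effect. Section 5 is among the surviving provisions, so the answer is yes.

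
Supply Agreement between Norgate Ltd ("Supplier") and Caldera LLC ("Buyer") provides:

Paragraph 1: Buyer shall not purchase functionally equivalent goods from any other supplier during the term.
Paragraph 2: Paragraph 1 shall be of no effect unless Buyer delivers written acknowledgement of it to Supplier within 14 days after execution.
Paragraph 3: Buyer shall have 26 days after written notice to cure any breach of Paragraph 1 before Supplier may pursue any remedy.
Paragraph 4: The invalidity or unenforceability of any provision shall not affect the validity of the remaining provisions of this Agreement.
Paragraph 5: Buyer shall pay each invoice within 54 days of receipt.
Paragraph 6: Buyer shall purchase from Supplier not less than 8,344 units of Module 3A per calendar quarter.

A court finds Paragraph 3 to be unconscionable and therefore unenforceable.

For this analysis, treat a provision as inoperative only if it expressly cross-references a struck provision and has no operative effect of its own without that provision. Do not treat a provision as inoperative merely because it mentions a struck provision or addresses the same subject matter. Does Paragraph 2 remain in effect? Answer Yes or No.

Paragraph 3 is struck. No other provision's operative terms depend on Paragraph 3. Under the severability clause in Paragraph 4, the remaining provisions continue in force. That leaves Paragraph 1, Paragraph 2, Paragraph 4, Paragraph 5, and Paragraph 6 in effect. Paragraph 2 is among the surviving provisions, so the answer is yes.

Yes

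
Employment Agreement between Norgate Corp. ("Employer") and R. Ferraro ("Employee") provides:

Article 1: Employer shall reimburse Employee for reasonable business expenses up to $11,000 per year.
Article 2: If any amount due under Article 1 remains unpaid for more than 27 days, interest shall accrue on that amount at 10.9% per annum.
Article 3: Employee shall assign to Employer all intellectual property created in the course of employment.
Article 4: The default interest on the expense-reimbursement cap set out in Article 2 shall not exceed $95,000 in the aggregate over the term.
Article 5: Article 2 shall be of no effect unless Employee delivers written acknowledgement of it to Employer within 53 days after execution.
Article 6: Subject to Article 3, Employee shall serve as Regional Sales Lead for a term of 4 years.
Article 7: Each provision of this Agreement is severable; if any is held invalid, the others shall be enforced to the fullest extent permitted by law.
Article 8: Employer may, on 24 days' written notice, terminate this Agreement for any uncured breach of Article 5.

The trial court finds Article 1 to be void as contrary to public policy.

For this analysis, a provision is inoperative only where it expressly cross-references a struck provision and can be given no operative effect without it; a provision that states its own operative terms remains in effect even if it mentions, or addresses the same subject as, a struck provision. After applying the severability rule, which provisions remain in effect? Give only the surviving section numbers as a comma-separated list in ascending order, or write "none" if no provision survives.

Article 1 is struck. Article 2 operates only by reference to Article 1, so it falls with Article 1. Article 4 operates only by reference to Article 2, so it falls with Article 2. Article 5 merely fixes the acknowledgement condition for Article 2; with Article 2 gone it has nothing to operate on and falls away. The only function of Article 8 is the termination right for breach of Article 5, so it cannot stand once Article 5 is removed. Under the severability clause in Article 7, the remaining provisions continue in force. Article 3, Article 6, and Article 7 remain in effect.

3, 6, 7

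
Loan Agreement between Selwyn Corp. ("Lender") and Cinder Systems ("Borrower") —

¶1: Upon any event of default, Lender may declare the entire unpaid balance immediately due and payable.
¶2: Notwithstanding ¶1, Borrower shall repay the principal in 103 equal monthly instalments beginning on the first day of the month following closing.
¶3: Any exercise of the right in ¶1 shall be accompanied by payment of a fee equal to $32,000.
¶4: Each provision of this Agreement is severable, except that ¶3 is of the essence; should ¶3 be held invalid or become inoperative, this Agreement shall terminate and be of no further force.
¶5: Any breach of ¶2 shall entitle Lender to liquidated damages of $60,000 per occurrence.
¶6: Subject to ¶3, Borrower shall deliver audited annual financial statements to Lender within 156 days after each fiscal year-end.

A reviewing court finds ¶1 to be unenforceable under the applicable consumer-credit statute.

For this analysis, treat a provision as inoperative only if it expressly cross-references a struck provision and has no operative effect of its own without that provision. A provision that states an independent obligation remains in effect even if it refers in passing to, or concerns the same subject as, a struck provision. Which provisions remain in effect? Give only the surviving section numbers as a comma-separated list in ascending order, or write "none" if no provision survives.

¶1 is struck. The only function of ¶3 is the exercise fee for ¶1, so it cannot stand once ¶1 is removed. ¶4 makes ¶3 an essential term, and ¶3 has been rendered inoperative by the cascade; under ¶4, the entire Agreement is therefore void. No provision of the Agreement survives.

none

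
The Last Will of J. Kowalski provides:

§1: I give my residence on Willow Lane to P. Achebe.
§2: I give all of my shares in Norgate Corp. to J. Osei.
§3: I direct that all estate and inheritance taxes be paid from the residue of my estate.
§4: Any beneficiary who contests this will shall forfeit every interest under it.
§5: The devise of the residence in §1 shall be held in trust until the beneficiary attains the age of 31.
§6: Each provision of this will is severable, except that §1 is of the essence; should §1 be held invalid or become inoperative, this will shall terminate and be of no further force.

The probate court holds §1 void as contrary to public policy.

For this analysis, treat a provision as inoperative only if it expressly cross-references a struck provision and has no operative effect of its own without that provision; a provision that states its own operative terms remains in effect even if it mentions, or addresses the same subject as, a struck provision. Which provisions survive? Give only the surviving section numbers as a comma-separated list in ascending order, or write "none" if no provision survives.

none

§1 is struck. §5 has no operative effect of its own apart from §1 and is therefore inoperative. §6 makes §1 an essential term, and §1 is the provision held invalid; under §6, the entire will is therefore void. No provision of the will survives.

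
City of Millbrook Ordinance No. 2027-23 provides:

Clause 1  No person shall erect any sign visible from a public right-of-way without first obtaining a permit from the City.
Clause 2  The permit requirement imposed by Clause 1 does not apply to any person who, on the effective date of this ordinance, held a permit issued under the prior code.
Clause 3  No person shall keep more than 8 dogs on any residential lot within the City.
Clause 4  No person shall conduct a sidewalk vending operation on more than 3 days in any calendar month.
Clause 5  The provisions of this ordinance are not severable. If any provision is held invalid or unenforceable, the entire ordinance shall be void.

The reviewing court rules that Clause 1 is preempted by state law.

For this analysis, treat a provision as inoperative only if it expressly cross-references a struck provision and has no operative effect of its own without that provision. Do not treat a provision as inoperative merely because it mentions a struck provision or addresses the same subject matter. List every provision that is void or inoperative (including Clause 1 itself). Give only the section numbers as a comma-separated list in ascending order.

Clause 1 is struck. Clause 2 merely fixes the grandfather exemption from Clause 1; with Clause 1 gone it has nothing to operate on and falls away. Clause 5 provides that the ordinance is not severable, so the invalidity of any one provision voids the entire ordinance. No provision of the ordinance survives.

1, 2, 3, 4, 5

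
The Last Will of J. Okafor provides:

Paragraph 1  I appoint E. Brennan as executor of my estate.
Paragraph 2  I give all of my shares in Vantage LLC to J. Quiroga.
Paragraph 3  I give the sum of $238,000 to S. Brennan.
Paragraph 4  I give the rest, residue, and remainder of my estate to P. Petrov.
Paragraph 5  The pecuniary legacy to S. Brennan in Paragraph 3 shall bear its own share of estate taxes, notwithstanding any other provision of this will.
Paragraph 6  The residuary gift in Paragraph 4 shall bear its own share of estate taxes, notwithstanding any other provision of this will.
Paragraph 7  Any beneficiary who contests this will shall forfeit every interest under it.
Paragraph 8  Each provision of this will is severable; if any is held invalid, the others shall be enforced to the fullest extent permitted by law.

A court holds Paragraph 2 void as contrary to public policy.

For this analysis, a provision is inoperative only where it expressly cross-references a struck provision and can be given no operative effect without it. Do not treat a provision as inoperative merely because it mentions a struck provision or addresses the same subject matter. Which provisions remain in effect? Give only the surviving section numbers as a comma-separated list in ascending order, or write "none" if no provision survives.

Paragraph 2 is struck. Nothing else in the will is defined by reference to Paragraph 2. Paragraph 8 is a severability clause and preserves every provision that can still be given independent effect. That leaves Paragraph 1, Paragraph 3, Paragraph 4, Paragraph 5, Paragraph 6, Paragraph 7, and Paragraph 8 in effect.

1, 3, 4, 5, 6, 7, 8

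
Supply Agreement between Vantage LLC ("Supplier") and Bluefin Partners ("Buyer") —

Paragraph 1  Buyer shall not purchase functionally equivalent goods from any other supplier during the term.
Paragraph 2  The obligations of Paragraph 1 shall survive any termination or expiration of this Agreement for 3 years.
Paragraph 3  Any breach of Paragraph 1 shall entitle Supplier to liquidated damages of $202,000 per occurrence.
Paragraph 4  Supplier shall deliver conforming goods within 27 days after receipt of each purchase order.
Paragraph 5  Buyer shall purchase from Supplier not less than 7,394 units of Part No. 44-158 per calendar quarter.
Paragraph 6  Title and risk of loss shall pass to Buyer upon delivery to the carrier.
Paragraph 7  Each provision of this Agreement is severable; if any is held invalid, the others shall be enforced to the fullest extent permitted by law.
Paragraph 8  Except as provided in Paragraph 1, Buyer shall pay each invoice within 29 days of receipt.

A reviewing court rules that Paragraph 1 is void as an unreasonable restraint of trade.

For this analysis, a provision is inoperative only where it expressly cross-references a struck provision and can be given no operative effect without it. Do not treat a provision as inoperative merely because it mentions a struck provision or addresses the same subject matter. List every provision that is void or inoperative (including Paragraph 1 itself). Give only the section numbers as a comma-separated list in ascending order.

Paragraph 1 is struck. Paragraph 2 merely fixes the survival period for Paragraph 1; with Paragraph 1 gone it has nothing to operate on and falls away. Paragraph 3 does nothing except set the liquidated-damages amount by reference to Paragraph 1; with Paragraph 1 gone it has no independent effect and is inoperative. Paragraph 8 mentions Paragraph 1 but its own obligation stands independently of Paragraph 1, so Paragraph 8 is not affected. Under the severability clause in Paragraph 7, the remaining provisions continue in force. The provisions still in force are Paragraph 4, Paragraph 5, Paragraph 6, Paragraph 7, and Paragraph 8.

1, 2, 3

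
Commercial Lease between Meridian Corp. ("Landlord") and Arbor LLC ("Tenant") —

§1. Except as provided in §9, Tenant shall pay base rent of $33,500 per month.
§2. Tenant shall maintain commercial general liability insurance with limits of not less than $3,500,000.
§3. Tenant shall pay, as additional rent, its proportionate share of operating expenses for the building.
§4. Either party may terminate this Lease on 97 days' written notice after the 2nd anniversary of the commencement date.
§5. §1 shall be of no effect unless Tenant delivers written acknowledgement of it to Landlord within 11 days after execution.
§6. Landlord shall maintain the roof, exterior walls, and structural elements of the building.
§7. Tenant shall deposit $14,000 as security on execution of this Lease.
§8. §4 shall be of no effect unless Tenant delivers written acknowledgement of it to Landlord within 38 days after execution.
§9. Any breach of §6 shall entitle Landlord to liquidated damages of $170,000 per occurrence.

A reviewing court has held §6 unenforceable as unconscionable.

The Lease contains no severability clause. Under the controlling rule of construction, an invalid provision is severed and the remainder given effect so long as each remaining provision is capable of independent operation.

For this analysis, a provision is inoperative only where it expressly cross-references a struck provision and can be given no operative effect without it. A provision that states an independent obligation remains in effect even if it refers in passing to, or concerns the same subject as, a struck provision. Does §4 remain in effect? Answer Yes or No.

§6 is struck. §9 operates only by reference to §6, so it falls with §6. §1 mentions §9 but its own obligation stands independently of §9, so §1 is not affected. With no severability clause, the stated default rule severs what cannot stand and enforces each remaining provision that can operate on its own. §1, §2, §3, §4, §5, §7, and §8 remain in effect. §4 is among the surviving provisions, so the answer is yes.

Yes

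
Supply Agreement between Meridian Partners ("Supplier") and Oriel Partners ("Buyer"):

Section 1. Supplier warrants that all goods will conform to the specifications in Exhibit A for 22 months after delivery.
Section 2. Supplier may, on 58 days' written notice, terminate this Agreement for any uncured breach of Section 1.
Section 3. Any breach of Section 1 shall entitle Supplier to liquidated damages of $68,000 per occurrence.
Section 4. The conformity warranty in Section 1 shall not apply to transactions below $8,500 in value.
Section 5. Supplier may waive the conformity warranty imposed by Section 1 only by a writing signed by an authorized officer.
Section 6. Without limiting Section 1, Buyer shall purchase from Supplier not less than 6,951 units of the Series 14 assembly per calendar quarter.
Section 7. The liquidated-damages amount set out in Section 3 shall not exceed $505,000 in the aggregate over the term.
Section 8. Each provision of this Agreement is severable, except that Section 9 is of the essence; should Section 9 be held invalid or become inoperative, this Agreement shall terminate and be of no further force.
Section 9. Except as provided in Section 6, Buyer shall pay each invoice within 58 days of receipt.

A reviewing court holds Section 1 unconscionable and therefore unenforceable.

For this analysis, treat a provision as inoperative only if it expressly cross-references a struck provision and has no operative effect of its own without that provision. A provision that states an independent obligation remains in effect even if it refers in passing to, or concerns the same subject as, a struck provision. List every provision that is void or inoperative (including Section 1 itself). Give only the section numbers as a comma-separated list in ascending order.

1, 2, 3, 4, 5, 7

Section 1 is struck. The only function of Section 2 is the termination right for breach of Section 1, so it cannot stand once Section 1 is removed. The whole of Section 3 is the liquidated-damages amount, defined by reference to Section 1, so Section 3 cannot stand once Section 1 is removed. Section 4 does nothing except set the carve-out from the conformity warranty by reference to Section 1; with Section 1 gone it has no independent effect and is inoperative. The only function of Section 5 is the waiver condition for Section 1, so it cannot stand once Section 1 is removed. Section 7 does nothing except set the aggregate cap on the liquidated-damages amount by reference to Section 3; with Section 3 gone it has no independent effect and is inoperative. Although Section 6 refers to Section 1, its operative terms do not depend on Section 1, so it remains in effect. Section 8 makes Section 9 an essential term, but Section 9 is unaffected, so the severability proviso in Section 8 preserves the remaining provisions. That leaves Section 6, Section 8, and Section 9 in effect.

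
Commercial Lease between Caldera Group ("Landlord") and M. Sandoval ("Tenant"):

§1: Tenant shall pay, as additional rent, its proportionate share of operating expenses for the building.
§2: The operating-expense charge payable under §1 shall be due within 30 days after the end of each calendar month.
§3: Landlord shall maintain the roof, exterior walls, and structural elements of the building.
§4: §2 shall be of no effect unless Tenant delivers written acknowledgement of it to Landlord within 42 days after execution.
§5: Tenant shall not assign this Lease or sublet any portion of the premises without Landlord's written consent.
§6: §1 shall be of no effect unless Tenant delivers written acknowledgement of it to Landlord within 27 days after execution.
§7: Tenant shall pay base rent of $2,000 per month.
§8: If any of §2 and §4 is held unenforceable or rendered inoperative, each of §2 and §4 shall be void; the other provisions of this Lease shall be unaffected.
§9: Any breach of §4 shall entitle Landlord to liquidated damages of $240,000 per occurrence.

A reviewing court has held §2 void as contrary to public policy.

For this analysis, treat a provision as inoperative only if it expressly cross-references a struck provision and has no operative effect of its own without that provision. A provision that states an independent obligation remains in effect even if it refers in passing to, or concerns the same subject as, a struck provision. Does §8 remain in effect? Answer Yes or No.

Yes

§2 is struck. §4 merely fixes the acknowledgement condition for §2; with §2 gone it has nothing to operate on and falls away. §9 has no operative effect of its own apart from §4 and is therefore inoperative. §8 declares §2 and §4 mutually dependent; since one of them has fallen, all of them are of no effect. The remainder continues in force under §8. That leaves §1, §3, §5, §6, §7, and §8 in effect. §8 is among the surviving provisions, so the answer is yes.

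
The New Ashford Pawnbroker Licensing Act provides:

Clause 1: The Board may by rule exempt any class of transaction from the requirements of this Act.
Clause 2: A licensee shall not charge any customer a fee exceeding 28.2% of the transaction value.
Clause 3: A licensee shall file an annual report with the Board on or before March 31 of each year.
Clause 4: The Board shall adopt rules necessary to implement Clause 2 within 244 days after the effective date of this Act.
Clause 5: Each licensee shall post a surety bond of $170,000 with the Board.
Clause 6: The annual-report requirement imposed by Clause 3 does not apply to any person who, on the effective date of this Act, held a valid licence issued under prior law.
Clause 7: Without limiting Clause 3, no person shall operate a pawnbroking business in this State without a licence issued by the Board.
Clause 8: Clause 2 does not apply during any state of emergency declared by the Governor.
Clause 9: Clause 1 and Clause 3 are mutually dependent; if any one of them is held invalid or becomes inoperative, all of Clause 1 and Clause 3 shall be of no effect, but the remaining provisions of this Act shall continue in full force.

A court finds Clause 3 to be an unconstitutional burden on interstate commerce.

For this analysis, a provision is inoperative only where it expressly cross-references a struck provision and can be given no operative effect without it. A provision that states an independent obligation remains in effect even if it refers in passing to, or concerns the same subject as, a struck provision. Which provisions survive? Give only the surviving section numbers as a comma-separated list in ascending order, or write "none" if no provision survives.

Clause 3 is struck. The only function of Clause 6 is the grandfather exemption from Clause 3, so it cannot stand once Clause 3 is removed. Although Clause 7 refers to Clause 3, its operative terms do not depend on Clause 3, so it remains in effect. Clause 9 declares Clause 1 and Clause 3 mutually dependent; since one of them has fallen, all of them are of no effect. That brings down Clause 1 as well. The remainder continues in force under Clause 9. That leaves Clause 2, Clause 4, Clause 5, Clause 7, Clause 8, and Clause 9 in effect.

2, 4, 5, 7, 8, 9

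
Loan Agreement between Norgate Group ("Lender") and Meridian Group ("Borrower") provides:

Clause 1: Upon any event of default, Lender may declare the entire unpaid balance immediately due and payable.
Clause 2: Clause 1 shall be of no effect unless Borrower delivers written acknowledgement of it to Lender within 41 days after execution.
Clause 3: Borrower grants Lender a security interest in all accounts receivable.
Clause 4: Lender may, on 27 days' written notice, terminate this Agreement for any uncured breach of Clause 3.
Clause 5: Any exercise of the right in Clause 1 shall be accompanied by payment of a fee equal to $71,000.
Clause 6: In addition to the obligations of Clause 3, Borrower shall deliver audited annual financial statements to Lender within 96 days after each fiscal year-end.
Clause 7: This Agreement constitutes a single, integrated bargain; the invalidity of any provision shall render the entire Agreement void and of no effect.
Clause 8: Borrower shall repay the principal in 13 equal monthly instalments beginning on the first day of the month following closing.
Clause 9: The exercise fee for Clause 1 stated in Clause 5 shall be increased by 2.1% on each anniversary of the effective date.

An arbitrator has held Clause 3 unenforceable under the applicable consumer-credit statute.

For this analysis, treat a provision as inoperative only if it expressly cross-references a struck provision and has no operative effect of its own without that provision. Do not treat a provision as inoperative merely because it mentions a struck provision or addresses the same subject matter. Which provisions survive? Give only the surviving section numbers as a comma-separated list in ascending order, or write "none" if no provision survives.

Clause 3 is struck. The only function of Clause 4 is the termination right for breach of Clause 3, so it cannot stand once Clause 3 is removed. Clause 7 provides that the Agreement is not severable, so the invalidity of any one provision voids the entire Agreement. No provision of the Agreement survives.

none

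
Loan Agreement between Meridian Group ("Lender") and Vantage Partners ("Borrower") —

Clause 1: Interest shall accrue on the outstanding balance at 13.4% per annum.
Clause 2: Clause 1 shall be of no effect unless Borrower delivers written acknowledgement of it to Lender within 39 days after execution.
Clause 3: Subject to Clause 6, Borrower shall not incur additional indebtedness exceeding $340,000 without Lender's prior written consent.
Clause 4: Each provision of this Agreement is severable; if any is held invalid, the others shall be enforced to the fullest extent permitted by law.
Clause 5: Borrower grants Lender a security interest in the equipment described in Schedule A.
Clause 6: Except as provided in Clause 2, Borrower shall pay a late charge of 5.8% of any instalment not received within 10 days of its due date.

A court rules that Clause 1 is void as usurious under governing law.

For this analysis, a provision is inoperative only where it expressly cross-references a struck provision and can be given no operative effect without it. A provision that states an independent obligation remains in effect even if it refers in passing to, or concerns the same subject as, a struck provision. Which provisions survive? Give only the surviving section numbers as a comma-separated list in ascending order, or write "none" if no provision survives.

3, 4, 5, 6

Clause 1 is struck. Clause 2 operates only by reference to Clause 1, so it falls with Clause 1. Clause 6 mentions Clause 2 but its own obligation stands independently of Clause 2, so Clause 6 is not affected. Under the severability clause in Clause 4, the remaining provisions continue in force. That leaves Clause 3, Clause 4, Clause 5, and Clause 6 in effect.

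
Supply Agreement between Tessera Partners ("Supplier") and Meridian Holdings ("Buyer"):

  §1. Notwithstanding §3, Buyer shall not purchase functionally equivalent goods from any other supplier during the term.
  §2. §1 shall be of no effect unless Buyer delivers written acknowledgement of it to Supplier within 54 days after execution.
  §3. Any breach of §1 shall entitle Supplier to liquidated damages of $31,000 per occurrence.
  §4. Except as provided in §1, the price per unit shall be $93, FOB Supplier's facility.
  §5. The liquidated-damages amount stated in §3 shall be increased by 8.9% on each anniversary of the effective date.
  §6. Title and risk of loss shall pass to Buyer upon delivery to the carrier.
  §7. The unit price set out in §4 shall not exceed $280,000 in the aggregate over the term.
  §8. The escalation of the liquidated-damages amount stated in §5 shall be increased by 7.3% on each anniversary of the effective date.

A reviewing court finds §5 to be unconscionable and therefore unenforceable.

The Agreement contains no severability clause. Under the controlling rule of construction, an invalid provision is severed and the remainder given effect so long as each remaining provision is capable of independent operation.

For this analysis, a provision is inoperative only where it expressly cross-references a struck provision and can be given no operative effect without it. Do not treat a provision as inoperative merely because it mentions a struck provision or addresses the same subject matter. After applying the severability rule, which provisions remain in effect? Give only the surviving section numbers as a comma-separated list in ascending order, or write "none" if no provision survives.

1, 2, 3, 4, 6, 7

§5 is struck. §8 does nothing except set the escalation of the escalation of the liquidated-damages amount by reference to §5; with §5 gone it has no independent effect and is inoperative. With no severability clause, the stated default rule severs what cannot stand and enforces each remaining provision that can operate on its own. The provisions still in force are §1, §2, §3, §4, §6, and §7.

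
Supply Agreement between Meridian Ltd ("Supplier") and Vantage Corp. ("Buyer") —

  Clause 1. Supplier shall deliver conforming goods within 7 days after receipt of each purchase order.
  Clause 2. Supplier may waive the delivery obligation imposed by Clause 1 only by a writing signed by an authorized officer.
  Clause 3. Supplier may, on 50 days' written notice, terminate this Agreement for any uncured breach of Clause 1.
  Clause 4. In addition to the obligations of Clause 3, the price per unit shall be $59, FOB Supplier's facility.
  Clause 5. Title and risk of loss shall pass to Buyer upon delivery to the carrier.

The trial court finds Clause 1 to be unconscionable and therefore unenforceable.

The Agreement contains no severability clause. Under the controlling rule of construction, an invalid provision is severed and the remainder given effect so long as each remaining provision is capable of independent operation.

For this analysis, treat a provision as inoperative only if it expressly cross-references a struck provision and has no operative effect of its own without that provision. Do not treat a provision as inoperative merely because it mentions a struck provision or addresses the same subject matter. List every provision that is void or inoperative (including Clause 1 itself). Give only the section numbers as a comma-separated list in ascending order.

Clause 1 is struck. Clause 2 operates only by reference to Clause 1, so it falls with Clause 1. Clause 3 operates only by reference to Clause 1, so it falls with Clause 1. Although Clause 4 refers to Clause 3, its operative terms do not depend on Clause 3, so it remains in effect. Under the stated default rule, only provisions that cannot operate independently fall away; the rest are enforced. That leaves Clause 4 and Clause 5 in effect.

1, 2, 3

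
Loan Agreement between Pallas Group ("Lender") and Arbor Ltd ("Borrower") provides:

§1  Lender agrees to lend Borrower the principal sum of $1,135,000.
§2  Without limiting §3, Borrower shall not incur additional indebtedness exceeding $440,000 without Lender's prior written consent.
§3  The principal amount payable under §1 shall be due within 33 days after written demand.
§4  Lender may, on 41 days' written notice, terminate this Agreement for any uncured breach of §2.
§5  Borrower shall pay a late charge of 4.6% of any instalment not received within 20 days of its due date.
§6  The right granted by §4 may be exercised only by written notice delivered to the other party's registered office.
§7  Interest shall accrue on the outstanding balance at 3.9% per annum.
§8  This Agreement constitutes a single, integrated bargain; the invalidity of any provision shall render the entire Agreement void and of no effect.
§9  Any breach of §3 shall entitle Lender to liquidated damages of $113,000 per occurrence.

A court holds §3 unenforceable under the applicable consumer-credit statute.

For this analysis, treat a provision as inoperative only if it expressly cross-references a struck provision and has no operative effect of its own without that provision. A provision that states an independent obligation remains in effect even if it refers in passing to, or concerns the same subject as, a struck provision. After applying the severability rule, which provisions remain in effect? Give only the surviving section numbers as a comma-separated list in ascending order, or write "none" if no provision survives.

none

§3 is struck. §9 operates only by reference to §3, so it falls with §3. §8 provides that the Agreement is not severable, so the invalidity of any one provision voids the entire Agreement. No provision of the Agreement survives.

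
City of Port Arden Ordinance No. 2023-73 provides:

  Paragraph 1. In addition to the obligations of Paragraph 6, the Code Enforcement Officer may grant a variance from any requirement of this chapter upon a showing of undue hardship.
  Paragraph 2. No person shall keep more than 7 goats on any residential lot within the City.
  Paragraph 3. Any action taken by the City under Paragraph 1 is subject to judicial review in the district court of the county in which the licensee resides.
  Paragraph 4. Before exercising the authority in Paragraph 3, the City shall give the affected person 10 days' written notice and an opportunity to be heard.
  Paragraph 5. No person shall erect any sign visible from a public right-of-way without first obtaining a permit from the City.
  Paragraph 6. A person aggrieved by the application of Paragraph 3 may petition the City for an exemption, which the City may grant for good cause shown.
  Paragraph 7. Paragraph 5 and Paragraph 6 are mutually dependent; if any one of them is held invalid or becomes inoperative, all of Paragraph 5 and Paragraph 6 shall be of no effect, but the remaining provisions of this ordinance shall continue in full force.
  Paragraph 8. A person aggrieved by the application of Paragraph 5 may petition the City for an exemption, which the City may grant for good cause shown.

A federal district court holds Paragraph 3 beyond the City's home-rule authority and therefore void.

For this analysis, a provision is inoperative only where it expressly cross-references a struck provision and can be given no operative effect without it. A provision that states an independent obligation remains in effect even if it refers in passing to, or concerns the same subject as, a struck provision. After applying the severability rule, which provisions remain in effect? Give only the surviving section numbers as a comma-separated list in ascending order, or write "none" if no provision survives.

Paragraph 3 is struck. The only function of Paragraph 4 is the notice-and-hearing requirement for Paragraph 3, so it cannot stand once Paragraph 3 is removed. The only function of Paragraph 6 is the exemption procedure for Paragraph 3, so it cannot stand once Paragraph 3 is removed. Paragraph 1 mentions Paragraph 6 but its own obligation stands independently of Paragraph 6, so Paragraph 1 is not affected. Paragraph 7 declares Paragraph 5 and Paragraph 6 mutually dependent; since one of them has fallen, all of them are of no effect. That brings down Paragraph 5 as well. Paragraph 8 in turn depends solely on a provision now struck and likewise falls. The remainder continues in force under Paragraph 7. The provisions still in force are Paragraph 1, Paragraph 2, and Paragraph 7.

1, 2, 7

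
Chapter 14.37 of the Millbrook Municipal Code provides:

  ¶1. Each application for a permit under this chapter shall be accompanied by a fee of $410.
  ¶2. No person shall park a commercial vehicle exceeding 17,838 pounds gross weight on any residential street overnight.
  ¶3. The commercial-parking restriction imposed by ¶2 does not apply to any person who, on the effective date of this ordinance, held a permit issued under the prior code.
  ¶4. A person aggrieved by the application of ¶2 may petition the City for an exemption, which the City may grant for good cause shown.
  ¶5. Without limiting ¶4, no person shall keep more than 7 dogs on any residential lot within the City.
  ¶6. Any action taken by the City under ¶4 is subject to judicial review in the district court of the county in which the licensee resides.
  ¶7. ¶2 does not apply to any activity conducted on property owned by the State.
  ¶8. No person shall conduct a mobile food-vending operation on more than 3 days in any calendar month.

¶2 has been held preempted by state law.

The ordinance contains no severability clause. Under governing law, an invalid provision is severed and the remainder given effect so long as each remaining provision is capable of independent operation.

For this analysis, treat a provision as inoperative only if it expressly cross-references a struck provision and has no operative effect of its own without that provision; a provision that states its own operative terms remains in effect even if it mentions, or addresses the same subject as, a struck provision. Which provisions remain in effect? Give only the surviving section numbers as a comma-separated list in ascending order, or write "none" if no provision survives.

1, 5, 8

¶2 is struck. ¶3 operates only by reference to ¶2, so it falls with ¶2. The only function of ¶4 is the exemption procedure for ¶2, so it cannot stand once ¶2 is removed. ¶7 merely fixes the public-property exemption from ¶2; with ¶2 gone it has nothing to operate on and falls away. ¶6 has no operative effect of its own apart from ¶4 and is therefore inoperative. Although ¶5 refers to ¶4, its operative terms do not depend on ¶4, so it remains in effect. With no severability clause, the stated default rule severs what cannot stand and enforces each remaining provision that can operate on its own. ¶1, ¶5, and ¶8 remain in effect.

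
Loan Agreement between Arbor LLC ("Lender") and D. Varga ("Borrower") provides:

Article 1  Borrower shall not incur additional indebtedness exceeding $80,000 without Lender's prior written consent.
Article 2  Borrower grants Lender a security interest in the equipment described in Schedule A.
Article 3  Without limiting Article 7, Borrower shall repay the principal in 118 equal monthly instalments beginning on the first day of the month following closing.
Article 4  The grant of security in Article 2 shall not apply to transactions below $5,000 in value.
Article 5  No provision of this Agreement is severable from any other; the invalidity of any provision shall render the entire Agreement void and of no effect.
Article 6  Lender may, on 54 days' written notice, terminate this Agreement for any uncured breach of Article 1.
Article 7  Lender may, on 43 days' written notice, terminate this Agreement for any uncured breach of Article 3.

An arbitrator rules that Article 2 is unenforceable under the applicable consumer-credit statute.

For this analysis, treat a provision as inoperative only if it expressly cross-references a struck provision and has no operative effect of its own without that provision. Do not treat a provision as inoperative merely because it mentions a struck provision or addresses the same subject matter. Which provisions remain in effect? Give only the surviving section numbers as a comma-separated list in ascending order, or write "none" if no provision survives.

Article 2 is struck. Article 4 has no operative effect of its own apart from Article 2 and is therefore inoperative. Article 5 provides that the Agreement is not severable, so the invalidity of any one provision voids the entire Agreement. No provision of the Agreement survives.

none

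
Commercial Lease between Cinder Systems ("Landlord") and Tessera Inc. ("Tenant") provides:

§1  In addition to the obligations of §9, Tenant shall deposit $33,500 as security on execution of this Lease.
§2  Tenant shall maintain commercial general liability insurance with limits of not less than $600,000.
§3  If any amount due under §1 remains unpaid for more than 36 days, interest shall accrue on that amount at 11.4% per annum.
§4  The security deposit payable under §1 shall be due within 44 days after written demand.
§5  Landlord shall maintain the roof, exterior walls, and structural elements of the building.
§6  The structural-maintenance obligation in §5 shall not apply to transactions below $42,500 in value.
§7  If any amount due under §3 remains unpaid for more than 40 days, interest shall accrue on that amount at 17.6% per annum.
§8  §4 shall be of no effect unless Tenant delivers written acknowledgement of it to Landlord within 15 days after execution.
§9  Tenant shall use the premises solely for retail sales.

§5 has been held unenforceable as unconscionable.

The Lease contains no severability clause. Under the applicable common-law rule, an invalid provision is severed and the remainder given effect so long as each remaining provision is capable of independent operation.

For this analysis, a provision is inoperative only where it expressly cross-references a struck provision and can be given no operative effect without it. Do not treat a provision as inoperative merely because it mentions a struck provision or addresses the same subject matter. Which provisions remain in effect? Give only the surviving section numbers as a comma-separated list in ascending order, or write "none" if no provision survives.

1, 2, 3, 4, 7, 8, 9

§5 is struck. §6 has no operative effect of its own apart from §5 and is therefore inoperative. Under the stated default rule, only provisions that cannot operate independently fall away; the rest are enforced. §1, §2, §3, §4, §7, §8, and §9 remain in effect.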